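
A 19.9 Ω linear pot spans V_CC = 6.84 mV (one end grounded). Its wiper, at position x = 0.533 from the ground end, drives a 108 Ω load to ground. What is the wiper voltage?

V_out ≈ 3.49 mV

Lower segment x·R_p = 10.61 Ω; upper segment (1−x)·R_p = 9.293 Ω.
R_L loads the lower segment: effective lower R = 9.658 Ω.
Loaded-divider output: V_out = 6.84 × 0.5096 = 3.486 mV.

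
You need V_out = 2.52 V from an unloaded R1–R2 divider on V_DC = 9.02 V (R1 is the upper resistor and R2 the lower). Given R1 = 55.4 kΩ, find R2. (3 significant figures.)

The divider ratio is R2/(R1+R2) = 2.52/9.02 = 0.2794.
So R2 = R1 · V_out/(V_DC − V_out) = 55.4 × 2.52/(9.02 − 2.52) = 55.4 × 0.3877 = 21.48 kΩ.

R2 ≈ 21.5 kΩ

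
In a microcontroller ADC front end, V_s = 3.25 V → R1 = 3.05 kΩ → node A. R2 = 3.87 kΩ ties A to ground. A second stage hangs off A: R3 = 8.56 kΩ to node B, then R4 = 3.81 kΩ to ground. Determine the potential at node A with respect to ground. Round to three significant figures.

V_A ≈ 1.60 V

Looking into the second stage from A: R3 + R4 = 12.37 kΩ appears in parallel with R2.
Effective lower resistance at A: R2 ‖ 12.37 = 2.948 kΩ.
First divider: V_A = V_s · 2.948/(3.05 + 2.948) = 1.597 V.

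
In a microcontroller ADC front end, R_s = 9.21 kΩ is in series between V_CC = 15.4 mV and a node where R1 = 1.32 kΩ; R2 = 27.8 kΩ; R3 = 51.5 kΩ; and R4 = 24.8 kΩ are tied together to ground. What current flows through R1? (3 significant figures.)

Combine the parallel branches: R_p = (1/1.32 + 1/27.8 + 1/51.5 + 1/24.8)⁻¹ = 1.172 kΩ.
Node voltage V_A = V_CC · R_p/(R_s + R_p) = 15.4 × 0.1129 = 1.738 mV.
I(R1) = V_A / R1 = 1.738/1.32 = 1.317 µA.
(Equivalently: I_total = 1.483 µA, then current-divider fraction G_k/ΣG = 0.8878.)

I ≈ 1.32 µA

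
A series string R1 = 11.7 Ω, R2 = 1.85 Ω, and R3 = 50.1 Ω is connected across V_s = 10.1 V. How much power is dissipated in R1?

P ≈ 0.295 W

The common current is I = 10.1/63.65 = 0.1587 A.
V(R1) = I·R = 1.857 V; P = V·I = 1.857 × 0.1587 = 0.2946 W.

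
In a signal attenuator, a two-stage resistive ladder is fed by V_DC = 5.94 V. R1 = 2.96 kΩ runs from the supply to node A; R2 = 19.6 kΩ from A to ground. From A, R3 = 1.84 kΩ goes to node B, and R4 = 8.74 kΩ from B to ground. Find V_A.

The second stage (R3 + R4 = 10.58 kΩ) loads node A in parallel with R2.
Effective lower resistance at A: R2 ‖ 10.58 = 6.871 kΩ.
So V_A = 5.94 × 0.6989 = 4.152 V.

V_A ≈ 4.15 V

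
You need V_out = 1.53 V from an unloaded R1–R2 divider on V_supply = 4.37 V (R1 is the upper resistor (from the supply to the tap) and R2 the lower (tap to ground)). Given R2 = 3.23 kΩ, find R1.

The divider ratio is R2/(R1+R2) = 1.53/4.37 = 0.3501.
So R1 = R2 · (V_supply/V_out − 1) = 3.23 × (4.37/1.53 − 1) = 3.23 × 1.856 = 5.996 kΩ.

R1 ≈ 6.00 kΩ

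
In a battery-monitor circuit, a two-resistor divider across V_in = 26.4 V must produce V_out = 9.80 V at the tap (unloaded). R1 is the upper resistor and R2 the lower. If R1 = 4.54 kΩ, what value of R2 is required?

R2 ≈ 2.68 kΩ

Required fraction k = V_out/V_in = 0.3712.
Rearranging, R2 = R1·k/(1−k) = 4.54 × 0.5904 = 2.680 kΩ.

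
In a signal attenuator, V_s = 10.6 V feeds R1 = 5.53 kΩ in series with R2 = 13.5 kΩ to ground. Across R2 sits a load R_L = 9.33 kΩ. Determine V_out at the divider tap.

First combine the lower leg with the load: R2 ‖ R_L = 5.517 kΩ.
Now apply the divider: V_out = 10.6 × 0.4994 = 5.294 V.

V_out ≈ 5.29 V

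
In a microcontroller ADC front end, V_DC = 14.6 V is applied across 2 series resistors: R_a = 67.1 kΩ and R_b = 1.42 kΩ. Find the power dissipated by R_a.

P ≈ 3.05 mW

The common current is I = 14.6/68.52 = 0.2131 mA.
P = I²R = 0.04540 × 67.1 = 3.046 mW.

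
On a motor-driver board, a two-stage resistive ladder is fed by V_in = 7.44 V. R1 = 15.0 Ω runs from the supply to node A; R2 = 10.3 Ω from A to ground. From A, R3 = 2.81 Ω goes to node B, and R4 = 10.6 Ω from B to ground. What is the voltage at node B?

V_B ≈ 1.65 V

Looking into the second stage from A: R3 + R4 = 13.41 Ω appears in parallel with R2.
R2 ‖ (R3+R4) = 5.826 Ω.
V_A = 7.44 × 5.826/(15.0 + 5.826) = 2.081 V.
V_B = V_A × 0.7905 = 1.645 V.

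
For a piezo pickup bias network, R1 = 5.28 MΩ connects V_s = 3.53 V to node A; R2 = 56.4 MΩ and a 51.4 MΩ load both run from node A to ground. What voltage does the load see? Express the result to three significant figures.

R2 ‖ R_L = (56.4 × 51.4)/(56.4 + 51.4) = 26.89 MΩ.
Now apply the divider: V_out = 3.53 × 0.8359 = 2.951 V.

V_out ≈ 2.95 V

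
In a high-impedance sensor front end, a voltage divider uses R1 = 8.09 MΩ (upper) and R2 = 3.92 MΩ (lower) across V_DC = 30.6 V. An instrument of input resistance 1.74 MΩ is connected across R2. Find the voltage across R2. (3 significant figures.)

V_out ≈ 3.97 V

R2 ‖ R_L = (3.92 × 1.74)/(3.92 + 1.74) = 1.205 MΩ.
Then V_out = V_DC · R2'/(R1 + R2') = 30.6 × 1.205/9.295 = 3.967 V.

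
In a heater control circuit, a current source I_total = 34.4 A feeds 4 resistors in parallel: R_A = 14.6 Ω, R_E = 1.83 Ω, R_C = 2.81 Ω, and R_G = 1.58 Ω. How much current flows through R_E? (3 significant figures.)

I ≈ 11.7 A

ΣG = 1/14.6 + 1/1.83 + 1/2.81 + 1/1.58 = 1.604.
Current divider: I(R_E) = I_total · G_k/ΣG = 34.4 × (0.5464/1.604) = 34.4 × 0.3407 = 11.72 A.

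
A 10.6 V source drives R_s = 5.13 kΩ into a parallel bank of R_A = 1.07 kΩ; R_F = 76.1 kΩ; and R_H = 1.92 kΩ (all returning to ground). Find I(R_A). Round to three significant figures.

I ≈ 1.16 mA

Equivalent of the parallel group: R_p = 0.6809 kΩ.
V_A by voltage divider: V_A = 10.6 × 0.6809/(5.13 + 0.6809) = 1.242 V.
I(R_A) = V_A / R_A = 1.242/1.07 = 1.161 mA.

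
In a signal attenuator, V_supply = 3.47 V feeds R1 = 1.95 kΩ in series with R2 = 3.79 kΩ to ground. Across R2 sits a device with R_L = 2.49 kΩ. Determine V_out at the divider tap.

The load sits in parallel with R2, giving an effective lower resistance R2' = R2·R_L/(R2+R_L) = 1.503 kΩ.
Then V_out = V_supply · R2'/(R1 + R2') = 3.47 × 1.503/3.453 = 1.510 V.

V_out ≈ 1.51 V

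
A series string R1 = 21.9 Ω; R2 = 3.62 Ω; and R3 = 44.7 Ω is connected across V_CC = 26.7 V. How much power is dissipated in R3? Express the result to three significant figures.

P ≈ 6.46 W

The common current is I = 26.7/70.22 = 0.3802 A.
V(R3) = I·R = 17.00 V; P = V·I = 17.00 × 0.3802 = 6.463 W.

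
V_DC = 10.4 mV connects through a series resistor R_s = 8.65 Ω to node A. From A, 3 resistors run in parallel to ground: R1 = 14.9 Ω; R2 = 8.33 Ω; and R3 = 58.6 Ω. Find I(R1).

Combine the parallel branches: R_p = (1/14.9 + 1/8.33 + 1/58.6)⁻¹ = 4.897 Ω.
Node voltage V_A = V_DC · R_p/(R_s + R_p) = 10.4 × 0.3615 = 3.759 mV.
Branch current I = V_A/R1 = 3.759/14.9 = 0.2523 mA.

I ≈ 0.252 mA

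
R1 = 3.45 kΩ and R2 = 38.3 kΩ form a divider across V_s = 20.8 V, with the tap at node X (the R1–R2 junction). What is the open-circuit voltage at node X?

V_th ≈ 19.1 V

With X open, the divider is unloaded: V_th = 20.8 × 38.3/41.75 = 19.08 V.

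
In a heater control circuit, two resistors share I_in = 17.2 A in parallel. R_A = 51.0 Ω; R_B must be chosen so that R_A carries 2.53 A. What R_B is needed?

R_B ≈ 8.80 Ω

The fraction through R_A equals R_B/(R_A+R_B).
2.53/17.2 = R_B/(R_A + R_B) → R_B = R_A · (0.1471)/(1 − 0.1471) = 51.0 × 0.1725 = 8.796 Ω.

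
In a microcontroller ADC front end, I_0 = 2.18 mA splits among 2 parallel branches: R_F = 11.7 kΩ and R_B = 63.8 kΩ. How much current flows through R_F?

I ≈ 1.84 mA

With just two branches, the current splits inversely with resistance.
So I = 2.18 × 63.8/75.50 = 1.842 mA.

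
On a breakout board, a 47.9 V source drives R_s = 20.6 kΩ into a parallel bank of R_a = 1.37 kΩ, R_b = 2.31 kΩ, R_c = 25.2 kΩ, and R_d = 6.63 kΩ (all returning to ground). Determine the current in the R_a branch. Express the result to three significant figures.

I ≈ 1.21 mA

Combine the parallel branches: R_p = (1/1.37 + 1/2.31 + 1/25.2 + 1/6.63)⁻¹ = 0.7389 kΩ.
V_A by voltage divider: V_A = 47.9 × 0.7389/(20.6 + 0.7389) = 1.659 V.
I(R_a) = V_A / R_a = 1.659/1.37 = 1.211 mA.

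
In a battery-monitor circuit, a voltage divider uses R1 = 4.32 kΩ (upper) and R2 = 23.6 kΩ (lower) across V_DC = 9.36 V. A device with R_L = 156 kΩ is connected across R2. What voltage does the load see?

V_out ≈ 7.73 V

R2 ‖ R_L = (23.6 × 156)/(23.6 + 156) = 20.50 kΩ.
Then V_out = V_DC · R2'/(R1 + R2') = 9.36 × 20.50/24.82 = 7.731 V.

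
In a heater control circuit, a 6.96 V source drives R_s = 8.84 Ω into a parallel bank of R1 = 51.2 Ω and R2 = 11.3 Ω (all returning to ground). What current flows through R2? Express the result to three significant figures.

I ≈ 0.315 A

Equivalent of the parallel group: R_p = 9.257 Ω.
V_A by voltage divider: V_A = 6.96 × 9.257/(8.84 + 9.257) = 3.560 V.
Branch current I = V_A/R2 = 3.560/11.3 = 0.3151 A.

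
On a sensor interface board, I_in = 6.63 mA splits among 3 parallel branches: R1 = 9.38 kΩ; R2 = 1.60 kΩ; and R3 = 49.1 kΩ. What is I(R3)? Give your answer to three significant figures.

I ≈ 0.180 mA

Total conductance ΣG = 1/9.38 + 1/1.60 + 1/49.1 = 0.7520 (units of 1/kΩ).
R3 takes the fraction G_k/ΣG = 0.02037/0.7520 = 0.02708, so I = 6.63 × 0.02708 = 0.1796 mA.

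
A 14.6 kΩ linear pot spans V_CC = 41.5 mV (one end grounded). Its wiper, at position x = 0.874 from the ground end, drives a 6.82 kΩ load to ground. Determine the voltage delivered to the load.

V_out ≈ 29.4 mV

Split the track: R_lower = x·R_p = 12.76 kΩ, R_upper = (1−x)·R_p = 1.840 kΩ.
R_L loads the lower segment: effective lower R = 4.445 kΩ.
Then V_out = V_CC · 4.445/(1.840 + 4.445) = 29.35 mV.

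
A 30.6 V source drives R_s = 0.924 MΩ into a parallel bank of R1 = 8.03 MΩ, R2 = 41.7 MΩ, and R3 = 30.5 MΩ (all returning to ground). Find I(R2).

Equivalent of the parallel group: R_p = 5.516 MΩ.
V_A = 30.6 × 5.516/6.440 = 26.21 V.
Branch current I = V_A/R2 = 26.21/41.7 = 0.6285 µA.
(Check via current divider: I_total = 4.752 µA; share G_k/ΣG = 0.1323 → same result.)

I ≈ 0.629 µA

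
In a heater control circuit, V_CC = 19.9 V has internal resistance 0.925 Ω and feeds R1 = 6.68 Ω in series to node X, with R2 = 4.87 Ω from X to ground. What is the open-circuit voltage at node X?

V_th ≈ 7.77 V

R1' = 0.925 + 6.68 = 7.605 Ω (source resistance + R1).
Open-circuit (no load on X): V_th = V_CC · R2/(R1' + R2) = 19.9 × 4.87/(7.605 + 4.87) = 7.769 V.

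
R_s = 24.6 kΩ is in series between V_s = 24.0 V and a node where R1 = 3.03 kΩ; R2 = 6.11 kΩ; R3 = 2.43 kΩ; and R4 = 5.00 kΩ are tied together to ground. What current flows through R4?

Equivalent of the parallel group: R_p = 0.9048 kΩ.
V_A by voltage divider: V_A = 24.0 × 0.9048/(24.6 + 0.9048) = 0.8514 V.
I(R4) = V_A / R4 = 0.8514/5.00 = 0.1703 mA.
(Equivalently: I_total = 0.9410 mA, then current-divider fraction G_k/ΣG = 0.1810.)

I ≈ 0.170 mA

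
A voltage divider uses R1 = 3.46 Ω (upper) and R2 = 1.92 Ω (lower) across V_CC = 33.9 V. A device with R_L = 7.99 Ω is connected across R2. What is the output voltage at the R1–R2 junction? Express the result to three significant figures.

First combine the lower leg with the load: R2 ‖ R_L = 1.548 Ω.
Then V_out = V_CC · R2'/(R1 + R2') = 33.9 × 1.548/5.008 = 10.48 V.
(Unloaded it would be 12.1 V; the load pulls it down.)

V_out ≈ 10.5 V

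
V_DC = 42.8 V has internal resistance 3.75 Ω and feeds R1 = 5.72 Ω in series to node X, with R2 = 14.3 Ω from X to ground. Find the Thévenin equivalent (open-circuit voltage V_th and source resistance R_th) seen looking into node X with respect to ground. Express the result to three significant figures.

R1' = 3.75 + 5.72 = 9.470 Ω (source resistance + R1).
V_th is the unloaded tap voltage: V_DC · R2/(R1'+R2) = 42.8 × 0.6016 = 25.75 V.
Zeroing V_DC shorts the top of R1' to ground, so R_th = R1' ‖ R2 = 5.697 Ω.

V_th ≈ 25.7 V, R_th ≈ 5.70 Ω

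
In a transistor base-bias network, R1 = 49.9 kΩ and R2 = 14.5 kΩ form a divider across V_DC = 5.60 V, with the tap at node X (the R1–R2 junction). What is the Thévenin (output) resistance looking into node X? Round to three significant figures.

Zeroing V_DC shorts the top of R1 to ground, so R_th = R1 ‖ R2 = 11.24 kΩ.

R_th ≈ 11.2 kΩ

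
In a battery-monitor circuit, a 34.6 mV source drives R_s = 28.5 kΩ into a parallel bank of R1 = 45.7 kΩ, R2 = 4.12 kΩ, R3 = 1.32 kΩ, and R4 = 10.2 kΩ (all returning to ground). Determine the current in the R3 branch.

Parallel bank: R_p = 1/(1/45.7 + 1/4.12 + 1/1.32 + 1/10.2) = 0.8927 kΩ.
V_A = 34.6 × 0.8927/29.39 = 1.051 mV.
I(R3) = V_A / R3 = 1.051/1.32 = 0.7961 µA.
(Check via current divider: I_total = 1.177 µA; share G_k/ΣG = 0.6763 → same result.)

I ≈ 0.796 µA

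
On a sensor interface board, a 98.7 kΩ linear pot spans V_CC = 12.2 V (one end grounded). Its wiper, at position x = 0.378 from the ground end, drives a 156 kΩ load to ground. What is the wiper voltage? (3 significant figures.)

V_out ≈ 4.01 V

Lower segment x·R_p = 37.31 kΩ; upper segment (1−x)·R_p = 61.39 kΩ.
R_L loads the lower segment: effective lower R = 30.11 kΩ.
Then V_out = V_CC · 30.11/(61.39 + 30.11) = 4.014 V.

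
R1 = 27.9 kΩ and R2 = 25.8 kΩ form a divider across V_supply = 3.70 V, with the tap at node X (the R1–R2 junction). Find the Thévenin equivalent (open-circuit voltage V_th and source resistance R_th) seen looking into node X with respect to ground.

V_th ≈ 1.78 V, R_th ≈ 13.4 kΩ

V_th is the unloaded tap voltage: V_supply · R2/(R1+R2) = 3.70 × 0.4804 = 1.778 V.
Looking into X with the source shorted: R_th = R1·R2/(R1+R2) = 27.90 × 25.8/53.70 = 13.40 kΩ.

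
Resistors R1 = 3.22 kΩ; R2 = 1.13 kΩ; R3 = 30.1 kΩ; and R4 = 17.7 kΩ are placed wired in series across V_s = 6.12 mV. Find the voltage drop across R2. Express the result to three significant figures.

Series total: ΣR = 3.22 + 1.13 + 30.1 + 17.7 = 52.15 kΩ.
By the voltage-divider rule, V = 6.12 × 1.130/52.15 = 0.1326 mV.

V ≈ 0.133 mV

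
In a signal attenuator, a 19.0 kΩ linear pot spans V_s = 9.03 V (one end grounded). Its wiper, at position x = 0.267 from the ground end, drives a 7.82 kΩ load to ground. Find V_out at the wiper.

Lower segment x·R_p = 5.073 kΩ; upper segment (1−x)·R_p = 13.93 kΩ.
R_L loads the lower segment: effective lower R = 3.077 kΩ.
Loaded-divider output: V_out = 9.03 × 0.1810 = 1.634 V.

V_out ≈ 1.63 V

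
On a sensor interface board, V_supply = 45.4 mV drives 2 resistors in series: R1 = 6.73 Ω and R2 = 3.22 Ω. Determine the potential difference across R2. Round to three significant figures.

V ≈ 14.7 mV

ΣR = 6.73 + 3.22 = 9.950 Ω.
Voltage divider: V = V_supply · (3.220 / 9.950) = 45.4 × 0.3236 = 14.69 mV.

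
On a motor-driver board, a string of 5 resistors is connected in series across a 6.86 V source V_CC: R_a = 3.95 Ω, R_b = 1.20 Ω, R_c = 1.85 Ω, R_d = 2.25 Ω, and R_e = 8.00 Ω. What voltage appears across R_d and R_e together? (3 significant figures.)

V ≈ 4.08 V

Series total: ΣR = 3.95 + 1.20 + 1.85 + 2.25 + 8.00 = 17.25 Ω.
R_{R_d..R_e} = 2.25 + 8.00 = 10.25 Ω.
V = V_CC · R/ΣR = 6.86 × 0.5942 = 4.076 V.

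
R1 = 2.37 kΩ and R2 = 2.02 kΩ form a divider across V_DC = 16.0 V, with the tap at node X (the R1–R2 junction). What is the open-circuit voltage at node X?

V_th is the unloaded tap voltage: V_DC · R2/(R1+R2) = 16.0 × 0.4601 = 7.362 V.

V_th ≈ 7.36 V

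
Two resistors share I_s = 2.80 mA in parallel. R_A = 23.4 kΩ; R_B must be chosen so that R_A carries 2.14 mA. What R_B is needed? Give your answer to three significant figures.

Two-branch current divider: I_A = I_s · R_B/(R_A + R_B).
2.14/2.80 = R_B/(R_A + R_B) → R_B = R_A · (0.7643)/(1 − 0.7643) = 23.4 × 3.242 = 75.87 kΩ.

R_B ≈ 75.9 kΩ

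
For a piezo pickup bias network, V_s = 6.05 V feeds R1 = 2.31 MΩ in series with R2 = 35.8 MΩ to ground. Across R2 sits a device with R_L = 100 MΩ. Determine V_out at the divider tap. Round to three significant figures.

V_out ≈ 5.56 V

R2 ‖ R_L = (35.8 × 100)/(35.8 + 100) = 26.36 MΩ.
Now apply the divider: V_out = 6.05 × 0.9194 = 5.563 V.
(Unloaded it would be 5.68 V; the load pulls it down.)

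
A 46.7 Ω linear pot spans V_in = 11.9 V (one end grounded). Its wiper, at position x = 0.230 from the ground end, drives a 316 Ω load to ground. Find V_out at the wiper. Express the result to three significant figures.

V_out ≈ 2.67 V

The pot divides into 35.96 Ω above the wiper and 10.74 Ω below.
R_L loads the lower segment: effective lower R = 10.39 Ω.
Then V_out = V_in · 10.39/(35.96 + 10.39) = 2.667 V.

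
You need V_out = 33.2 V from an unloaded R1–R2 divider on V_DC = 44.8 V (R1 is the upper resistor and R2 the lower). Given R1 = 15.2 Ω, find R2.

Required fraction k = V_out/V_DC = 0.7411.
R2 = R1 · 0.7411/(1 − 0.7411) = 43.50 Ω.

R2 ≈ 43.5 Ω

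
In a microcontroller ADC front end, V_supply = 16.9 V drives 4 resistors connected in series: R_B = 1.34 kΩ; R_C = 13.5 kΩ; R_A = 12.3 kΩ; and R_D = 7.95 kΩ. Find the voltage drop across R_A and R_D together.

Total series resistance ΣR = 1.34 + 13.5 + 12.3 + 7.95 = 35.09 kΩ.
R_{R_A..R_D} = 12.3 + 7.95 = 20.25 kΩ.
V = V_supply · R/ΣR = 16.9 × 0.5771 = 9.753 V.

V ≈ 9.75 V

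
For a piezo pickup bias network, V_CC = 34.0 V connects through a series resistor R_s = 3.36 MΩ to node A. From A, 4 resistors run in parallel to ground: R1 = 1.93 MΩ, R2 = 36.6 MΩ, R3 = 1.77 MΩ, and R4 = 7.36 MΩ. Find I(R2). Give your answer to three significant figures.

Combine the parallel branches: R_p = (1/1.93 + 1/36.6 + 1/1.77 + 1/7.36)⁻¹ = 0.8024 MΩ.
V_A = 34.0 × 0.8024/4.162 = 6.554 V.
I(R2) = V_A / R2 = 6.554/36.6 = 0.1791 µA.

I ≈ 0.179 µA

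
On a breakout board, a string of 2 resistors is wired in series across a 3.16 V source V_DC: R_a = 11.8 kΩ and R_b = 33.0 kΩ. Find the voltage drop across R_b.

V ≈ 2.33 V

ΣR = 11.8 + 33.0 = 44.80 kΩ.
By the voltage-divider rule, V = 3.16 × 33.00/44.80 = 2.328 V.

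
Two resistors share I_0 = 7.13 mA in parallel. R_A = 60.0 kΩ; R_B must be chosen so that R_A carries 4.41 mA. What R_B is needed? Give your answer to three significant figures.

R_B ≈ 97.3 kΩ

The fraction through R_A equals R_B/(R_A+R_B).
With f = 0.6185, R_B = R_A · f/(1−f) = 60.0 × 1.621 = 97.28 kΩ.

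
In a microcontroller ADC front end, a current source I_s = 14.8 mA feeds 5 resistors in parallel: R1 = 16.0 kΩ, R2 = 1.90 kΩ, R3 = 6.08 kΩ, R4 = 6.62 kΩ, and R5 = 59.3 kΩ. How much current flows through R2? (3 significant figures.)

I ≈ 8.46 mA

Conductances: ΣG = 1/16.0 + 1/1.90 + 1/6.08 + 1/6.62 + 1/59.3 = 0.9212 (1/kΩ).
Current divider: I(R2) = I_s · G_k/ΣG = 14.8 × (0.5263/0.9212) = 14.8 × 0.5713 = 8.456 mA.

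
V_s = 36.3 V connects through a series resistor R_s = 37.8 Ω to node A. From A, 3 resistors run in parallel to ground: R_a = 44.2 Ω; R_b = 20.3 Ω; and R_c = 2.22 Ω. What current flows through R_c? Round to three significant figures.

I ≈ 0.788 A

Equivalent of the parallel group: R_p = 1.914 Ω.
V_A by voltage divider: V_A = 36.3 × 1.914/(37.8 + 1.914) = 1.750 V.
Branch current I = V_A/R_c = 1.750/2.22 = 0.7882 A.
(Check via current divider: I_total = 0.9140 A; share G_k/ΣG = 0.8624 → same result.)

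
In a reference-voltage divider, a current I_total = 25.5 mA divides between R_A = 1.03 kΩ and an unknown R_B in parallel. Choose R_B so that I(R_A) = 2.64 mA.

R_B ≈ 0.119 kΩ

In a two-way split, I_A/I_total = R_B/(R_A + R_B).
2.64/25.5 = R_B/(R_A + R_B) → R_B = R_A · (0.1035)/(1 − 0.1035) = 1.03 × 0.1155 = 0.1190 kΩ.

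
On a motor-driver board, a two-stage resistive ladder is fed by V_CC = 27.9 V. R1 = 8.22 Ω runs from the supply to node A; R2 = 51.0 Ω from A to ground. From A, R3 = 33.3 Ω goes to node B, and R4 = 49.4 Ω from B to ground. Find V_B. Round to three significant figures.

The second stage (R3 + R4 = 82.70 Ω) loads node A in parallel with R2.
R2 ‖ (R3+R4) = 31.55 Ω.
So V_A = 27.9 × 0.7933 = 22.13 V.
V_B = V_A × 0.5973 = 13.22 V.

V_B ≈ 13.2 V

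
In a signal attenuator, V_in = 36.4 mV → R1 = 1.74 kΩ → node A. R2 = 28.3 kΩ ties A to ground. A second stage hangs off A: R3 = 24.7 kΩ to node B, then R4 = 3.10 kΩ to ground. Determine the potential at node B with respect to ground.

V_B ≈ 3.61 mV

Node A sees R2 in parallel with the series input of stage 2, R3 + R4 = 27.80 kΩ.
Effective lower resistance at A: R2 ‖ 27.80 = 14.02 kΩ.
V_A = 36.4 × 14.02/(1.74 + 14.02) = 32.38 mV.
Stage 2 is unloaded, so V_B = V_A · R4/(R3+R4) = 32.38 × 3.10/27.80 = 3.611 mV.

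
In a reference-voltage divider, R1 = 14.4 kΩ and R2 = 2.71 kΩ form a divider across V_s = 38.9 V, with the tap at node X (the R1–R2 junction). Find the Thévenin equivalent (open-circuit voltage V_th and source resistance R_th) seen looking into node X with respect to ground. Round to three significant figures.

V_th ≈ 6.16 V, R_th ≈ 2.28 kΩ

V_th is the unloaded tap voltage: V_s · R2/(R1+R2) = 38.9 × 0.1584 = 6.161 V.
With V_s suppressed (replaced by a short), R_th = R1 ‖ R2 = (14.40 × 2.71)/(14.40 + 2.71) = 2.281 kΩ.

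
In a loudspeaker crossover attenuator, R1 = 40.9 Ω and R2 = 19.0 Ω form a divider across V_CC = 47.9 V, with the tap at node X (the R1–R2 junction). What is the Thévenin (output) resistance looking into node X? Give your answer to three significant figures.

Looking into X with the source shorted: R_th = R1·R2/(R1+R2) = 40.90 × 19.0/59.90 = 12.97 Ω.

R_th ≈ 13.0 Ω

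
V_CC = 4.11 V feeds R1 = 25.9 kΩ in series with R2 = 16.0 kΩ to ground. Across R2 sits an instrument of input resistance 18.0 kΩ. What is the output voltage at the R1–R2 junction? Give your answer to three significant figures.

First combine the lower leg with the load: R2 ‖ R_L = 8.471 kΩ.
Voltage divider with the loaded lower leg: V_out = 4.11 × 8.471/(25.9 + 8.471) = 4.11 × 0.2464 = 1.013 V.
(Unloaded it would be 1.57 V; the load pulls it down.)

V_out ≈ 1.01 V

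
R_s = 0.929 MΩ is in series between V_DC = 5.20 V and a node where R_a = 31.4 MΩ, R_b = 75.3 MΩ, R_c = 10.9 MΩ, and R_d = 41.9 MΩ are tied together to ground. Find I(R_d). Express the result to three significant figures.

I ≈ 0.108 µA

Equivalent of the parallel group: R_p = 6.221 MΩ.
V_A = 5.20 × 6.221/7.150 = 4.524 V.
I(R_d) = V_A / R_d = 4.524/41.9 = 0.1080 µA.
(Equivalently: I_total = 0.7272 µA, then current-divider fraction G_k/ΣG = 0.1485.)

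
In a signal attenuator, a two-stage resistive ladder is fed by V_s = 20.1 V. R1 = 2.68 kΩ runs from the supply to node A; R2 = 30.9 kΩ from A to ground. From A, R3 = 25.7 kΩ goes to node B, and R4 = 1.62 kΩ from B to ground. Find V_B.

V_B ≈ 1.01 V

The second stage (R3 + R4 = 27.32 kΩ) loads node A in parallel with R2.
Effective lower resistance at A: R2 ‖ 27.32 = 14.50 kΩ.
First divider: V_A = V_s · 14.50/(2.68 + 14.50) = 16.96 V.
Stage 2 is unloaded, so V_B = V_A · R4/(R3+R4) = 16.96 × 1.62/27.32 = 1.006 V.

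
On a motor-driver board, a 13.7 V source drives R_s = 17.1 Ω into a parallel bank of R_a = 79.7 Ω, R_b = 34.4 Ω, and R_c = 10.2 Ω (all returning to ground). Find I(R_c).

I ≈ 0.396 A

Equivalent of the parallel group: R_p = 7.160 Ω.
V_A by voltage divider: V_A = 13.7 × 7.160/(17.1 + 7.160) = 4.044 V.
Branch current I = V_A/R_c = 4.044/10.2 = 0.3964 A.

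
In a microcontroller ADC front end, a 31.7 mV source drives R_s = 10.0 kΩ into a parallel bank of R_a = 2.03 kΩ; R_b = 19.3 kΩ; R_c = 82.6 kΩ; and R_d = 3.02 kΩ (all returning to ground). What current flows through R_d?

Combine the parallel branches: R_p = (1/2.03 + 1/19.3 + 1/82.6 + 1/3.02)⁻¹ = 1.127 kΩ.
V_A = 31.7 × 1.127/11.13 = 3.210 mV.
I(R_d) = V_A / R_d = 3.210/3.02 = 1.063 µA.
(Check via current divider: I_total = 2.849 µA; share G_k/ΣG = 0.3730 → same result.)

I ≈ 1.06 µA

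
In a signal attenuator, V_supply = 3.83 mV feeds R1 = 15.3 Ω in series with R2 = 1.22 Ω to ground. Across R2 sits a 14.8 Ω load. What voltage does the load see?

R2 ‖ R_L = (1.22 × 14.8)/(1.22 + 14.8) = 1.127 Ω.
Then V_out = V_supply · R2'/(R1 + R2') = 3.83 × 1.127/16.43 = 0.2628 mV.

V_out ≈ 0.263 mV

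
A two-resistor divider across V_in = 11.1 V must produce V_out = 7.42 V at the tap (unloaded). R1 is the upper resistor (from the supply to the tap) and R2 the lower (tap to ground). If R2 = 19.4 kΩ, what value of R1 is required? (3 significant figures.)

R1 ≈ 9.62 kΩ

Required fraction k = V_out/V_in = 0.6685.
R1 = R2·(1/k − 1) = 19.4 × 0.4960 = 9.622 kΩ.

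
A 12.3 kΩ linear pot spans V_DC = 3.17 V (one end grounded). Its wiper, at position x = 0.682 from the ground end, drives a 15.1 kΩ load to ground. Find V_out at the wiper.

V_out ≈ 1.84 V

Split the track: R_lower = x·R_p = 8.389 kΩ, R_upper = (1−x)·R_p = 3.911 kΩ.
R_L loads the lower segment: effective lower R = 5.393 kΩ.
Then V_out = V_DC · 5.393/(3.911 + 5.393) = 1.837 V.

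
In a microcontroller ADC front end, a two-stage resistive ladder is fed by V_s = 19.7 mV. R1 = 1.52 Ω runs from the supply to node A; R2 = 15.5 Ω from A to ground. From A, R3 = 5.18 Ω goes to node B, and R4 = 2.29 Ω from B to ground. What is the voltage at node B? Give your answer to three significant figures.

V_B ≈ 4.64 mV

Looking into the second stage from A: R3 + R4 = 7.470 Ω appears in parallel with R2.
R2 ‖ (R3+R4) = 5.041 Ω.
First divider: V_A = V_s · 5.041/(1.52 + 5.041) = 15.14 mV.
V_B = V_A × 0.3066 = 4.640 mV.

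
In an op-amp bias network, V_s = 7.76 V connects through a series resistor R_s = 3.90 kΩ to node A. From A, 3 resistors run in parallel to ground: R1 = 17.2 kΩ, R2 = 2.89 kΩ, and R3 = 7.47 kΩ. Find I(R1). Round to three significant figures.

I ≈ 0.146 mA

Combine the parallel branches: R_p = (1/17.2 + 1/2.89 + 1/7.47)⁻¹ = 1.859 kΩ.
V_A by voltage divider: V_A = 7.76 × 1.859/(3.90 + 1.859) = 2.505 V.
I(R1) = V_A / R1 = 2.505/17.2 = 0.1456 mA.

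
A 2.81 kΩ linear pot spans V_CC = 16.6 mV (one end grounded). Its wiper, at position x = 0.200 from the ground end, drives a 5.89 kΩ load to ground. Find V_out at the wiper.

The pot divides into 2.248 kΩ above the wiper and 0.5620 kΩ below.
Lower segment in parallel with the load: 0.5620 ‖ 5.89 = 0.5130 kΩ.
Then V_out = V_CC · 0.5130/(2.248 + 0.5130) = 3.085 mV.

V_out ≈ 3.08 mV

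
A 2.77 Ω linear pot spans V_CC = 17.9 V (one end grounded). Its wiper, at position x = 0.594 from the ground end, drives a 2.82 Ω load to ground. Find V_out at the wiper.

V_out ≈ 8.60 V

Split the track: R_lower = x·R_p = 1.645 Ω, R_upper = (1−x)·R_p = 1.125 Ω.
R_L loads the lower segment: effective lower R = 1.039 Ω.
V_out = 17.9 × 1.039/(1.125 + 1.039) = 8.596 V.
(Unloaded: V_out = x·V_CC = 10.6 V.)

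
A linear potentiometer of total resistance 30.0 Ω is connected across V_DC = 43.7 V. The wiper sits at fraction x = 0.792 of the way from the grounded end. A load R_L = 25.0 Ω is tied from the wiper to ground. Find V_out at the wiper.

V_out ≈ 28.9 V

Lower segment x·R_p = 23.76 Ω; upper segment (1−x)·R_p = 6.240 Ω.
(x·R_p) ‖ R_L = 12.18 Ω.
Then V_out = V_DC · 12.18/(6.240 + 12.18) = 28.90 V.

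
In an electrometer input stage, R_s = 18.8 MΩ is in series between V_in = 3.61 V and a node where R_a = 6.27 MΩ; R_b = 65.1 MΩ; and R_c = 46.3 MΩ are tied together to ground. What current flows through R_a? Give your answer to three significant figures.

Combine the parallel branches: R_p = (1/6.27 + 1/65.1 + 1/46.3)⁻¹ = 5.090 MΩ.
Node voltage V_A = V_in · R_p/(R_s + R_p) = 3.61 × 0.2131 = 0.7692 V.
Branch current I = V_A/R_a = 0.7692/6.27 = 0.1227 µA.
(Equivalently: I_total = 0.1511 µA, then current-divider fraction G_k/ΣG = 0.8119.)

I ≈ 0.123 µA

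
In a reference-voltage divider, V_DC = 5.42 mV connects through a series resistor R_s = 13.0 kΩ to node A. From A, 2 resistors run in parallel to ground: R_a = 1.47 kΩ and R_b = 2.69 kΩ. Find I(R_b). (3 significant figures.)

Parallel bank: R_p = 1/(1/1.47 + 1/2.69) = 0.9506 kΩ.
Node voltage V_A = V_DC · R_p/(R_s + R_p) = 5.42 × 0.06814 = 0.3693 mV.
Branch current I = V_A/R_b = 0.3693/2.69 = 0.1373 µA.

I ≈ 0.137 µA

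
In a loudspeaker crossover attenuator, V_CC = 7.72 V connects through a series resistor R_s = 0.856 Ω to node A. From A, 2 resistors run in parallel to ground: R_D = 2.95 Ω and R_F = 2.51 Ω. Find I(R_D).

Equivalent of the parallel group: R_p = 1.356 Ω.
Node voltage V_A = V_CC · R_p/(R_s + R_p) = 7.72 × 0.6130 = 4.733 V.
Branch current I = V_A/R_D = 4.733/2.95 = 1.604 A.

I ≈ 1.60 A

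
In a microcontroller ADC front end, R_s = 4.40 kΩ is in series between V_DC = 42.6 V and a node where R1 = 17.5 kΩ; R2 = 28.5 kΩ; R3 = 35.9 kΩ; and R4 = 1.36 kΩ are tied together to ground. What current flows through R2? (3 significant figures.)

Combine the parallel branches: R_p = (1/17.5 + 1/28.5 + 1/35.9 + 1/1.36)⁻¹ = 1.169 kΩ.
V_A = 42.6 × 1.169/5.569 = 8.943 V.
I(R2) = V_A / R2 = 8.943/28.5 = 0.3138 mA.

I ≈ 0.314 mA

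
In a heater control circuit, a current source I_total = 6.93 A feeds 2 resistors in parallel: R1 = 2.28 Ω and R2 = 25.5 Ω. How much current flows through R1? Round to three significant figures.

I ≈ 6.36 A

With just two branches, the current splits inversely with resistance.
So I = 6.93 × 25.5/27.78 = 6.361 A.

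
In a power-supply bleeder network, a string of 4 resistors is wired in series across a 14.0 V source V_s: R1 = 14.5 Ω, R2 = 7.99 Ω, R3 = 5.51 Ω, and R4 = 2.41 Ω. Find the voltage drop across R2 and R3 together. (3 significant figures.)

Total series resistance ΣR = 14.5 + 7.99 + 5.51 + 2.41 = 30.41 Ω.
R_{R2..R3} = 7.99 + 5.51 = 13.50 Ω.
Voltage divider: V = V_s · (13.50 / 30.41) = 14.0 × 0.4439 = 6.215 V.

V ≈ 6.22 V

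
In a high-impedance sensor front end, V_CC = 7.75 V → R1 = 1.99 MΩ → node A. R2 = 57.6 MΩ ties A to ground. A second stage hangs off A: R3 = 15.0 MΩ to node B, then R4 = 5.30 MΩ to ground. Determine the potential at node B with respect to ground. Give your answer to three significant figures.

V_B ≈ 1.79 V

Node A sees R2 in parallel with the series input of stage 2, R3 + R4 = 20.30 MΩ.
Effective lower resistance at A: R2 ‖ 20.30 = 15.01 MΩ.
First divider: V_A = V_CC · 15.01/(1.99 + 15.01) = 6.843 V.
V_B = V_A × 0.2611 = 1.787 V.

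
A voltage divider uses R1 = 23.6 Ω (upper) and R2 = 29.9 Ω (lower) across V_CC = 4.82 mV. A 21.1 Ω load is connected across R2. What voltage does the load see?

First combine the lower leg with the load: R2 ‖ R_L = 12.37 Ω.
Voltage divider with the loaded lower leg: V_out = 4.82 × 12.37/(23.6 + 12.37) = 4.82 × 0.3439 = 1.658 mV.

V_out ≈ 1.66 mV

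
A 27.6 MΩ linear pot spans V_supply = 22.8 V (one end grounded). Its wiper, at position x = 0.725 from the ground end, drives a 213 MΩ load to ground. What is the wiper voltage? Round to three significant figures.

V_out ≈ 16.1 V

The pot divides into 7.590 MΩ above the wiper and 20.01 MΩ below.
R_L loads the lower segment: effective lower R = 18.29 MΩ.
Then V_out = V_supply · 18.29/(7.590 + 18.29) = 16.11 V.
(Unloaded: V_out = x·V_supply = 16.5 V.)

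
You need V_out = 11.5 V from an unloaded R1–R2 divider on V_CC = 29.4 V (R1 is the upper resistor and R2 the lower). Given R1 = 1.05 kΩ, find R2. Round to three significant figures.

V_out/V_CC = R2/(R1+R2) = 0.3912.
R2 = R1 · 0.3912/(1 − 0.3912) = 0.6746 kΩ.

R2 ≈ 0.675 kΩ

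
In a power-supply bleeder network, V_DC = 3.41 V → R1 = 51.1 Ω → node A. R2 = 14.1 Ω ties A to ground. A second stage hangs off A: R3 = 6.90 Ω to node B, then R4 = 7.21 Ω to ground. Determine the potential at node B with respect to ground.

V_B ≈ 0.211 V

The second stage (R3 + R4 = 14.11 Ω) loads node A in parallel with R2.
Effective lower resistance at A: R2 ‖ 14.11 = 7.052 Ω.
V_A = 3.41 × 7.052/(51.1 + 7.052) = 0.4136 V.
Stage 2 is unloaded, so V_B = V_A · R4/(R3+R4) = 0.4136 × 7.21/14.11 = 0.2113 V.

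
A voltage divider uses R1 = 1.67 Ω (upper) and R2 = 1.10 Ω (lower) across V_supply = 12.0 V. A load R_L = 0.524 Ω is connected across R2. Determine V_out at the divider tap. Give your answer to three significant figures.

R2 ‖ R_L = (1.10 × 0.524)/(1.10 + 0.524) = 0.3549 Ω.
Now apply the divider: V_out = 12.0 × 0.1753 = 2.103 V.
(Unloaded it would be 4.77 V; the load pulls it down.)

V_out ≈ 2.10 V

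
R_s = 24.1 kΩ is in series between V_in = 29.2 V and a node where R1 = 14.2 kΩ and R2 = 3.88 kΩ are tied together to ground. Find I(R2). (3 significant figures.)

Combine the parallel branches: R_p = (1/14.2 + 1/3.88)⁻¹ = 3.047 kΩ.
V_A = 29.2 × 3.047/27.15 = 3.278 V.
Branch current I = V_A/R2 = 3.278/3.88 = 0.8448 mA.

I ≈ 0.845 mA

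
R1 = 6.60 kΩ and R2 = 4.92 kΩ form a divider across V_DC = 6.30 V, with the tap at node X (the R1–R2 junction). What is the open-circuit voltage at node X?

V_th ≈ 2.69 V

With X open, the divider is unloaded: V_th = 6.30 × 4.92/11.52 = 2.691 V.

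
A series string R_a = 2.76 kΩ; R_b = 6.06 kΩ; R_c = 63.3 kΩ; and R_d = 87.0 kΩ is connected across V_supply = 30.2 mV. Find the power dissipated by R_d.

The common current is I = 30.2/159.1 = 0.1898 µA.
P = I²R = 0.03602 × 87.0 = 3.134 nW.

P ≈ 3.13 nW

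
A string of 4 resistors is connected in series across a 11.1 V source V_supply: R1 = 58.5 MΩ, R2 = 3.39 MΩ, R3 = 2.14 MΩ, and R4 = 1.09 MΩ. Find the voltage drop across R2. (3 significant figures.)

ΣR = 58.5 + 3.39 + 2.14 + 1.09 = 65.12 MΩ.
Voltage divider: V = V_supply · (3.390 / 65.12) = 11.1 × 0.05206 = 0.5778 V.

V ≈ 0.578 V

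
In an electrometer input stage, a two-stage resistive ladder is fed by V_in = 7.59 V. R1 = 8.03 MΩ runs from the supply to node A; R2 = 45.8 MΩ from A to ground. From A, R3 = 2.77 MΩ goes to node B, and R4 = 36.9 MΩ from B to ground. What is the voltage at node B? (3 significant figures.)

Looking into the second stage from A: R3 + R4 = 39.67 MΩ appears in parallel with R2.
Effective lower resistance at A: R2 ‖ 39.67 = 21.26 MΩ.
First divider: V_A = V_in · 21.26/(8.03 + 21.26) = 5.509 V.
V_B = V_A × 0.9302 = 5.124 V.

V_B ≈ 5.12 V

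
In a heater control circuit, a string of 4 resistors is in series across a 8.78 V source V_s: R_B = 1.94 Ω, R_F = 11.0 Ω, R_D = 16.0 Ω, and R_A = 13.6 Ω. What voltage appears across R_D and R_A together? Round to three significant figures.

V ≈ 6.11 V

ΣR = 1.94 + 11.0 + 16.0 + 13.6 = 42.54 Ω.
R_{R_D..R_A} = 16.0 + 13.6 = 29.60 Ω.
By the voltage-divider rule, V = 8.78 × 29.60/42.54 = 6.109 V.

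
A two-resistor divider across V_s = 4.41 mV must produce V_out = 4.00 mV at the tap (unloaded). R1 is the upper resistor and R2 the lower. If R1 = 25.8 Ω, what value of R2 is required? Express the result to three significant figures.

R2 ≈ 252 Ω

The divider ratio is R2/(R1+R2) = 4.00/4.41 = 0.9070.
Rearranging, R2 = R1·k/(1−k) = 25.8 × 9.756 = 251.7 Ω.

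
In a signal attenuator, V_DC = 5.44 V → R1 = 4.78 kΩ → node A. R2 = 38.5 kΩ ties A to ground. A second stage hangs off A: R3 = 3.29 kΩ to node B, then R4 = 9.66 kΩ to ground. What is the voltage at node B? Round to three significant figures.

The second stage (R3 + R4 = 12.95 kΩ) loads node A in parallel with R2.
R2 ‖ (R3+R4) = 9.690 kΩ.
So V_A = 5.44 × 0.6697 = 3.643 V.
Stage 2 is unloaded, so V_B = V_A · R4/(R3+R4) = 3.643 × 9.66/12.95 = 2.717 V.

V_B ≈ 2.72 V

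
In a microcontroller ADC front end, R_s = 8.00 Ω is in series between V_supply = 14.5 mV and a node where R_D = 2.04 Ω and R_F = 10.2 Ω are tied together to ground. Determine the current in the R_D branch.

I ≈ 1.25 mA

Equivalent of the parallel group: R_p = 1.700 Ω.
Node voltage V_A = V_supply · R_p/(R_s + R_p) = 14.5 × 0.1753 = 2.541 mV.
Branch current I = V_A/R_D = 2.541/2.04 = 1.246 mA.
(Check via current divider: I_total = 1.495 mA; share G_k/ΣG = 0.8333 → same result.)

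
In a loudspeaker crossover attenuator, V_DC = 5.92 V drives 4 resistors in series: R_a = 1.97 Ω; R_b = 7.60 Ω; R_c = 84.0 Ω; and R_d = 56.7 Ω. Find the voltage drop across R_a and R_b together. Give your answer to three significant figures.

V ≈ 0.377 V

Total series resistance ΣR = 1.97 + 7.60 + 84.0 + 56.7 = 150.3 Ω.
R_{R_a..R_b} = 1.97 + 7.60 = 9.570 Ω.
V = V_DC · R/ΣR = 5.92 × 0.06369 = 0.3770 V.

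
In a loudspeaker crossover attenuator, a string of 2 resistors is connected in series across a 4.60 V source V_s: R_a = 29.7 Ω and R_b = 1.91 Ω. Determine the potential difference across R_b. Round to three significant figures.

V ≈ 0.278 V

Total series resistance ΣR = 29.7 + 1.91 = 31.61 Ω.
V = V_s · R/ΣR = 4.60 × 0.06042 = 0.2780 V.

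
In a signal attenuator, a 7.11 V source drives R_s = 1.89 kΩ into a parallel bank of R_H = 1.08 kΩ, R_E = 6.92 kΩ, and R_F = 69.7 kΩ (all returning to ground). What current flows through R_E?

Parallel bank: R_p = 1/(1/1.08 + 1/6.92 + 1/69.7) = 0.9218 kΩ.
V_A = 7.11 × 0.9218/2.812 = 2.331 V.
I(R_E) = V_A / R_E = 2.331/6.92 = 0.3368 mA.

I ≈ 0.337 mA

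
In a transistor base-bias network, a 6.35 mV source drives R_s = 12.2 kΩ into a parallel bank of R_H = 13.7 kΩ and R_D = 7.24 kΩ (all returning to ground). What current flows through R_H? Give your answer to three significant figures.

I ≈ 0.130 µA

Parallel bank: R_p = 1/(1/13.7 + 1/7.24) = 4.737 kΩ.
Node voltage V_A = V_s · R_p/(R_s + R_p) = 6.35 × 0.2797 = 1.776 mV.
I(R_H) = V_A / R_H = 1.776/13.7 = 0.1296 µA.
(Equivalently: I_total = 0.3749 µA, then current-divider fraction G_k/ΣG = 0.3457.)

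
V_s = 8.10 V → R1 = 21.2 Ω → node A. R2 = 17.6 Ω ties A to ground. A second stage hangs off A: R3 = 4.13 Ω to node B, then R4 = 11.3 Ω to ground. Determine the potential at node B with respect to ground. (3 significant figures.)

V_B ≈ 1.66 V

The second stage (R3 + R4 = 15.43 Ω) loads node A in parallel with R2.
Effective lower resistance at A: R2 ‖ 15.43 = 8.222 Ω.
First divider: V_A = V_s · 8.222/(21.2 + 8.222) = 2.264 V.
V_B = V_A × 0.7323 = 1.658 V.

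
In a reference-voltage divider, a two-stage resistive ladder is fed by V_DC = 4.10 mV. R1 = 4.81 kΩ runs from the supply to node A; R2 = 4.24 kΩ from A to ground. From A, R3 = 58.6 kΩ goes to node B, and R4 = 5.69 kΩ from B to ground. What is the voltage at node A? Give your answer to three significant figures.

V_A ≈ 1.86 mV

Looking into the second stage from A: R3 + R4 = 64.29 kΩ appears in parallel with R2.
Effective lower resistance at A: R2 ‖ 64.29 = 3.978 kΩ.
V_A = 4.10 × 3.978/(4.81 + 3.978) = 1.856 mV.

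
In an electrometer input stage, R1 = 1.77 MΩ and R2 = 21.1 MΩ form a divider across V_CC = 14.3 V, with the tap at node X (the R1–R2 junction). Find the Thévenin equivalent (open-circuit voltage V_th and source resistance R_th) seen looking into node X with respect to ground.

V_th ≈ 13.2 V, R_th ≈ 1.63 MΩ

With X open, the divider is unloaded: V_th = 14.3 × 21.1/22.87 = 13.19 V.
Zeroing V_CC shorts the top of R1 to ground, so R_th = R1 ‖ R2 = 1.633 MΩ.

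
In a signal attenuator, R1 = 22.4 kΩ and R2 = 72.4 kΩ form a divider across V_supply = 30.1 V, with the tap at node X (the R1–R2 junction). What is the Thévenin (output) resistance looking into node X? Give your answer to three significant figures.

With V_supply suppressed (replaced by a short), R_th = R1 ‖ R2 = (22.40 × 72.4)/(22.40 + 72.4) = 17.11 kΩ.

R_th ≈ 17.1 kΩ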